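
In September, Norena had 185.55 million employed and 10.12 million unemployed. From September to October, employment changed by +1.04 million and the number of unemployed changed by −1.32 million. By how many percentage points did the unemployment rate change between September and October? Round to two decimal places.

The unemployment rate changed by −0.67 percentage points.

September: labor force = 185.55 + 10.12 = 195.67; u = 10.12/195.67 = 5.17%.
October: labor force = 186.59 + 8.80 = 195.39; u = 8.80/195.39 = 4.50%.
Change = 4.50% − 5.17% = −0.67 pp.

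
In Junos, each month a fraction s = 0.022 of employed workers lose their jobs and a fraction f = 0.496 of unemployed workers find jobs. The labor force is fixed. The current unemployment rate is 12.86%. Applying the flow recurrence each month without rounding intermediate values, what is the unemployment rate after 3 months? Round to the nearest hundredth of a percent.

With a fixed labor force, u_{t+1} = u_t + s·(1−u_t) − f·u_t = u_t·(1−s−f) + s.
Here 1−s−f = 0.482 and s = 0.022.
u_1 = 0.128600 × 0.482 + 0.022 = 0.083985.
u_2 = 0.083985 × 0.482 + 0.022 = 0.062481.
u_3 = 0.062481 × 0.482 + 0.022 = 0.052116.

Unemployment rate after three months ≈ 5.21%.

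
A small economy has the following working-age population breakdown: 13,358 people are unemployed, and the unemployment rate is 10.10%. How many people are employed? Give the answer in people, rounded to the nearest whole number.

Labor force = U / u = 13,358 / 0.1010 ≈ 132,257.
Employed = labor force − unemployed = 132,257 − 13,358 = 118,899.

About 118,899 are employed.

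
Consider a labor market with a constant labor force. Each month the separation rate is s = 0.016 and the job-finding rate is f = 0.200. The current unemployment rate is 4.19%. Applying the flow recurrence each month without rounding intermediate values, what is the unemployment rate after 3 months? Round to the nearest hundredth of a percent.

Unemployment rate after three months ≈ 5.86%.

With a fixed labor force, u_{t+1} = u_t + s·(1−u_t) − f·u_t = u_t·(1−s−f) + s.
Here 1−s−f = 0.784 and s = 0.016.
u_1 = 0.041900 × 0.784 + 0.016 = 0.048850.
u_2 = 0.048850 × 0.784 + 0.016 = 0.054298.
u_3 = 0.054298 × 0.784 + 0.016 = 0.058570.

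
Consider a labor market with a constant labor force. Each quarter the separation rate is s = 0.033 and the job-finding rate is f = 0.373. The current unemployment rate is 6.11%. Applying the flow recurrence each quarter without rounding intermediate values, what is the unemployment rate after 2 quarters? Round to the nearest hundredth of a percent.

With a fixed labor force, u_{t+1} = u_t + s·(1−u_t) − f·u_t = u_t·(1−s−f) + s.
Here 1−s−f = 0.594 and s = 0.033.
u_1 = 0.061100 × 0.594 + 0.033 = 0.069293.
u_2 = 0.069293 × 0.594 + 0.033 = 0.074160.

Unemployment rate after two quarters ≈ 7.42%.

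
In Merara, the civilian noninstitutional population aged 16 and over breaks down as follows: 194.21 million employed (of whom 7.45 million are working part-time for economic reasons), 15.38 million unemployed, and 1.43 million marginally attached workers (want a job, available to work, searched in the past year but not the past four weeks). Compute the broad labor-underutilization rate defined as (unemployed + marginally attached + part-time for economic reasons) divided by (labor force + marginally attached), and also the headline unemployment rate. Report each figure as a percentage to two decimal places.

Broad underutilization rate ≈ 11.50%; headline unemployment rate ≈ 7.34%.

Labor force = 194.21 + 15.38 = 209.59 million.
Numerator = 15.38 + 1.43 + 7.45 = 24.26 million.
Denominator = 209.59 + 1.43 = 211.02 million.
Broad rate = 24.26 / 211.02 = 11.50%.
Headline unemployment rate = 15.38 / 209.59 = 7.34%.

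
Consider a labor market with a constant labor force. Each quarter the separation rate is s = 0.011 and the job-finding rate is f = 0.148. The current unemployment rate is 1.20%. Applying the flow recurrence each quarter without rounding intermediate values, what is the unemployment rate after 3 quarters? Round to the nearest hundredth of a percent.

Unemployment rate after three quarters ≈ 3.52%.

With a fixed labor force, u_{t+1} = u_t + s·(1−u_t) − f·u_t = u_t·(1−s−f) + s.
Here 1−s−f = 0.841 and s = 0.011.
u_1 = 0.012000 × 0.841 + 0.011 = 0.021092.
u_2 = 0.021092 × 0.841 + 0.011 = 0.028738.
u_3 = 0.028738 × 0.841 + 0.011 = 0.035169.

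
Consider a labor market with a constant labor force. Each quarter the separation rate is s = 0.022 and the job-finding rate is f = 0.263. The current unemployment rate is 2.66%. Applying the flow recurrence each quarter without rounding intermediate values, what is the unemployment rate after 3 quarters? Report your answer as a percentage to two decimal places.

With a fixed labor force, u_{t+1} = u_t + s·(1−u_t) − f·u_t = u_t·(1−s−f) + s.
Here 1−s−f = 0.715 and s = 0.022.
u_1 = 0.026600 × 0.715 + 0.022 = 0.041019.
u_2 = 0.041019 × 0.715 + 0.022 = 0.051329.
u_3 = 0.051329 × 0.715 + 0.022 = 0.058700.

Unemployment rate after three quarters ≈ 5.87%.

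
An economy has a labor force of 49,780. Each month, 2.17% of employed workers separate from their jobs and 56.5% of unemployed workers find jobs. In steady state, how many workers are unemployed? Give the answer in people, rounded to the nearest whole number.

Steady-state unemployment rate u* = s/(s+f) = 2.17/(2.17+56.5) = 0.036987.
Unemployed = u* × labor force = 0.036987 × 49,780 ≈ 1,841.

About 1,841 are unemployed in steady state.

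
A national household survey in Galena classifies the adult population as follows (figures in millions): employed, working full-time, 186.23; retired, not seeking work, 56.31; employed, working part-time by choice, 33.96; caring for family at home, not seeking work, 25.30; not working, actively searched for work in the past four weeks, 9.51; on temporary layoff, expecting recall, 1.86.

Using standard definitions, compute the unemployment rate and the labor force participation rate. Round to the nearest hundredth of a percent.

Unemployment rate ≈ 4.91%; labor force participation rate ≈ 73.94%.

Employed = 186.23 + 33.96 = 220.19 million.
Unemployed = 9.51 + 1.86 = 11.37 million (jobless and actively searching, or on temporary layoff).
Labor force = 220.19 + 11.37 = 231.56 million.
Not in labor force = 56.31 + 25.30 = 81.61 million (those not working and not actively searching are outside the labor force).
Civilian working-age population = 231.56 + 81.61 = 313.17 million.
Unemployment rate = 11.37 / 231.56 = 4.91%.
Labor force participation rate = 231.56 / 313.17 = 73.94%.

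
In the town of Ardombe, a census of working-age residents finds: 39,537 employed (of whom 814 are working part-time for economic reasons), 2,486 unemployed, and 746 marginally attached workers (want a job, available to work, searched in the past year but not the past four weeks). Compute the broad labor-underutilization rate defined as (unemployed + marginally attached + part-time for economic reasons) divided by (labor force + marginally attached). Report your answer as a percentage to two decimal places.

Broad underutilization rate ≈ 9.46%.

Labor force = 39,537 + 2,486 = 42,023.
Numerator = 2,486 + 746 + 814 = 4,046.
Denominator = 42,023 + 746 = 42,769.
Broad rate = 4,046 / 42,769 = 9.46%.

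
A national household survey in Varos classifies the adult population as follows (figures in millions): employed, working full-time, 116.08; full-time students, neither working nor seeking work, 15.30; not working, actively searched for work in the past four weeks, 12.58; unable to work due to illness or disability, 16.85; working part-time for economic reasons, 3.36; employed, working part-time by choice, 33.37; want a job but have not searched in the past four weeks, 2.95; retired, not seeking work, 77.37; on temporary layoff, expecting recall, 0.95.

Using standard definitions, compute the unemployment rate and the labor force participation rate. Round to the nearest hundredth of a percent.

Employed = 116.08 + 3.36 + 33.37 = 152.81 million (anyone who worked, including part-time for economic reasons, counts as employed).
Unemployed = 12.58 + 0.95 = 13.53 million (jobless and actively searching, or on temporary layoff).
Labor force = 152.81 + 13.53 = 166.34 million.
Not in labor force = 15.30 + 16.85 + 2.95 + 77.37 = 112.47 million (those not working and not actively searching are outside the labor force — including those who want a job but have given up searching).
Civilian working-age population = 166.34 + 112.47 = 278.81 million.
Unemployment rate = 13.53 / 166.34 = 8.13%.
Labor force participation rate = 166.34 / 278.81 = 59.66%.

Unemployment rate ≈ 8.13%; labor force participation rate ≈ 59.66%.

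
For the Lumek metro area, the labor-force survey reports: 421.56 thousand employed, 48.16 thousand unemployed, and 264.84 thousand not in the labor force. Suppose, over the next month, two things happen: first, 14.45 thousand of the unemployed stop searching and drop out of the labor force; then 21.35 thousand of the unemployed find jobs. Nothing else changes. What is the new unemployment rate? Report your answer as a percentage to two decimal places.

Initially, labor force = 421.56 + 48.16 = 469.72 thousand, so u = 48.16/469.72 = 10.25%.
After the first change, unemployed and labor force both fall by 14.45 → E = 421.56, U = 33.71, labor force = 455.27 thousand.
After the second change, unemployed falls and employed rises by 21.35; labor force unchanged → E = 442.91, U = 12.36, labor force = 455.27 thousand.
New unemployment rate = 12.36 / 455.27 = 2.71%.

New unemployment rate ≈ 2.71%.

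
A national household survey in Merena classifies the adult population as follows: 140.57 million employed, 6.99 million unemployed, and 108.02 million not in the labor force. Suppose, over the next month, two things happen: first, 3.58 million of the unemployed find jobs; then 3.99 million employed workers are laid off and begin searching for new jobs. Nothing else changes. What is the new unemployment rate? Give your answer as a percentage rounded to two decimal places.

Initially, labor force = 140.57 + 6.99 = 147.56 million, so u = 6.99/147.56 = 4.74%.
After the first change, unemployed falls and employed rises by 3.58; labor force unchanged → E = 144.15, U = 3.41, labor force = 147.56 million.
After the second change, employed falls and unemployed rises by 3.99; labor force unchanged → E = 140.16, U = 7.40, labor force = 147.56 million.
New unemployment rate = 7.40 / 147.56 = 5.01%.

New unemployment rate ≈ 5.01%.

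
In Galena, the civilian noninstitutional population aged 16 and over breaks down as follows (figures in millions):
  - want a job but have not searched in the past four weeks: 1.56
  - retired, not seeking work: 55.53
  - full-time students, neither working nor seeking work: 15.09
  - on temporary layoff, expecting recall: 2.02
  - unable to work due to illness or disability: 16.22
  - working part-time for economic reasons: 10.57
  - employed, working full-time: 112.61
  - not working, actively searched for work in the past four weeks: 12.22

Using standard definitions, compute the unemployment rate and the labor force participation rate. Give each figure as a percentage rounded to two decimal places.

Unemployment rate ≈ 10.36%; labor force participation rate ≈ 60.85%.

Employed = 10.57 + 112.61 = 123.18 million (anyone who worked, including part-time for economic reasons, counts as employed).
Unemployed = 2.02 + 12.22 = 14.24 million (jobless and actively searching, or on temporary layoff).
Labor force = 123.18 + 14.24 = 137.42 million.
Not in labor force = 1.56 + 55.53 + 15.09 + 16.22 = 88.40 million (those not working and not actively searching are outside the labor force — including those who want a job but have given up searching).
Civilian working-age population = 137.42 + 88.40 = 225.82 million.
Unemployment rate = 14.24 / 137.42 = 10.36%.
Labor force participation rate = 137.42 / 225.82 = 60.85%.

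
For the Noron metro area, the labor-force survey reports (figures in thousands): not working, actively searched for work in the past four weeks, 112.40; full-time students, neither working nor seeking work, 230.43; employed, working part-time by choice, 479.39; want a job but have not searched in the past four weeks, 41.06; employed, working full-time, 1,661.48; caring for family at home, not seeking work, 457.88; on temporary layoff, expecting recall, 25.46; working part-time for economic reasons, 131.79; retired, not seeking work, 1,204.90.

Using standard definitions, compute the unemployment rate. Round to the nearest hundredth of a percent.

Unemployment rate ≈ 5.72%.

Employed = 479.39 + 1,661.48 + 131.79 = 2,272.66 thousand (anyone who worked, including part-time for economic reasons, counts as employed).
Unemployed = 112.40 + 25.46 = 137.86 thousand (jobless and actively searching, or on temporary layoff).
Labor force = 2,272.66 + 137.86 = 2,410.52 thousand.
Unemployment rate = 137.86 / 2,410.52 = 5.72%.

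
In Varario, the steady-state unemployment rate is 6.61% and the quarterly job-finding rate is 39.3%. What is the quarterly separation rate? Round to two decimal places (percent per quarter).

Separation rate ≈ 2.78% per quarter.

From u* = s/(s+f): s = u·f/(1−u).
s = 0.0661 × 39.3 / (1 − 0.0661) = 2.5977 / 0.9339 ≈ 2.78% per quarter.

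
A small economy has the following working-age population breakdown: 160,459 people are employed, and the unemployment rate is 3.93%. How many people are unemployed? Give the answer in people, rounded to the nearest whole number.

About 6,564 are unemployed.

Let U be the number unemployed. The labor force is E + U, and U/(E+U) = 0.0393.
So U = 0.0393 × 160,459 / (1 − 0.0393) = 6306.04 / 0.9607 ≈ 6,564.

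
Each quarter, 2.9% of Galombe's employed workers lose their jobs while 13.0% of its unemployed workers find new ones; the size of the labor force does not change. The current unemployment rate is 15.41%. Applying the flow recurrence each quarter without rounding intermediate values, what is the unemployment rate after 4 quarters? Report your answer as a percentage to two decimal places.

With a fixed labor force, u_{t+1} = u_t + s·(1−u_t) − f·u_t = u_t·(1−s−f) + s.
Here 1−s−f = 0.841 and s = 0.029.
u_1 = 0.154100 × 0.841 + 0.029 = 0.158598.
u_2 = 0.158598 × 0.841 + 0.029 = 0.162381.
u_3 = 0.162381 × 0.841 + 0.029 = 0.165562.
u_4 = 0.165562 × 0.841 + 0.029 = 0.168238.

Unemployment rate after four quarters ≈ 16.82%.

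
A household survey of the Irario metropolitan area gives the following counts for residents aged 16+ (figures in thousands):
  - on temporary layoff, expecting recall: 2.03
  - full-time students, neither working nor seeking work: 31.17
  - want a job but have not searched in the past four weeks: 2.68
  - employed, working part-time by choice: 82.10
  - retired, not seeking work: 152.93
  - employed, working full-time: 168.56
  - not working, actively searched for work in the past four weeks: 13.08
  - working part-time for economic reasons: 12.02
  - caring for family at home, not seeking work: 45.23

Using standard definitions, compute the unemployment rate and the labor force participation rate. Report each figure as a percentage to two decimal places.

Unemployment rate ≈ 5.44%; labor force participation rate ≈ 54.49%.

Employed = 82.10 + 168.56 + 12.02 = 262.68 thousand (anyone who worked, including part-time for economic reasons, counts as employed).
Unemployed = 2.03 + 13.08 = 15.11 thousand (jobless and actively searching, or on temporary layoff).
Labor force = 262.68 + 15.11 = 277.79 thousand.
Not in labor force = 31.17 + 2.68 + 152.93 + 45.23 = 232.01 thousand (those not working and not actively searching are outside the labor force — including those who want a job but have given up searching).
Civilian working-age population = 277.79 + 232.01 = 509.80 thousand.
Unemployment rate = 15.11 / 277.79 = 5.44%.
Labor force participation rate = 277.79 / 509.80 = 54.49%.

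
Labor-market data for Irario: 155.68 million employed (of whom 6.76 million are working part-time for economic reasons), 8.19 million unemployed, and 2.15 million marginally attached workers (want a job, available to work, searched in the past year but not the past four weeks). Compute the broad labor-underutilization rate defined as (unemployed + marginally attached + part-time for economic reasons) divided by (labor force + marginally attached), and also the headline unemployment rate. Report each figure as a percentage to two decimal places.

Broad underutilization rate ≈ 10.30%; headline unemployment rate ≈ 5.00%.

Labor force = 155.68 + 8.19 = 163.87 million.
Numerator = 8.19 + 2.15 + 6.76 = 17.10 million.
Denominator = 163.87 + 2.15 = 166.02 million.
Broad rate = 17.10 / 166.02 = 10.30%.
Headline unemployment rate = 8.19 / 163.87 = 5.00%.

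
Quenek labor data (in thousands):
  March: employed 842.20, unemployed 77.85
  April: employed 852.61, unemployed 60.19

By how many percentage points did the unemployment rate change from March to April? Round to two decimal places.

March: labor force = 842.20 + 77.85 = 920.05; u = 77.85/920.05 = 8.46%.
April: labor force = 852.61 + 60.19 = 912.80; u = 60.19/912.80 = 6.59%.
Change = 6.59% − 8.46% = −1.87 pp.

The unemployment rate changed by −1.87 percentage points.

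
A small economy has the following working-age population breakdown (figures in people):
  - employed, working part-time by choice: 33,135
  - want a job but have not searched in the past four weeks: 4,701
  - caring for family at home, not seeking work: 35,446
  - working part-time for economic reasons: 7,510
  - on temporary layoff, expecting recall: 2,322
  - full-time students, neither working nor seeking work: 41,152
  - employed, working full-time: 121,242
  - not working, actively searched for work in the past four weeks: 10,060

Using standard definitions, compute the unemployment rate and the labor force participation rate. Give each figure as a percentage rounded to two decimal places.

Unemployment rate ≈ 7.11%; labor force participation rate ≈ 68.19%.

Employed = 33,135 + 7,510 + 121,242 = 161,887 (anyone who worked, including part-time for economic reasons, counts as employed).
Unemployed = 2,322 + 10,060 = 12,382 (jobless and actively searching, or on temporary layoff).
Labor force = 161,887 + 12,382 = 174,269.
Not in labor force = 4,701 + 35,446 + 41,152 = 81,299 (those not working and not actively searching are outside the labor force — including those who want a job but have given up searching).
Civilian working-age population = 174,269 + 81,299 = 255,568.
Unemployment rate = 12,382 / 174,269 = 7.11%.
Labor force participation rate = 174,269 / 255,568 = 68.19%.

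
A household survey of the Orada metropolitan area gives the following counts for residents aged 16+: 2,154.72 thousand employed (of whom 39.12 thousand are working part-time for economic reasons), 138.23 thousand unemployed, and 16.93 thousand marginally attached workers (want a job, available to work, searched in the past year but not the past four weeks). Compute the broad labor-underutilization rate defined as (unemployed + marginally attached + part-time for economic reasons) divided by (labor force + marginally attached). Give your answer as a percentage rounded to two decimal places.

Broad underutilization rate ≈ 8.41%.

Labor force = 2,154.72 + 138.23 = 2,292.95 thousand.
Numerator = 138.23 + 16.93 + 39.12 = 194.28 thousand.
Denominator = 2,292.95 + 16.93 = 2,309.88 thousand.
Broad rate = 194.28 / 2,309.88 = 8.41%.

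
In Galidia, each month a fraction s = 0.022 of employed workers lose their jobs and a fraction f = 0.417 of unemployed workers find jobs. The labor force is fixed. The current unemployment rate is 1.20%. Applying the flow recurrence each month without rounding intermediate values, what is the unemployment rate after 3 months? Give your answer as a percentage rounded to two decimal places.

Unemployment rate after three months ≈ 4.34%.

With a fixed labor force, u_{t+1} = u_t + s·(1−u_t) − f·u_t = u_t·(1−s−f) + s.
Here 1−s−f = 0.561 and s = 0.022.
u_1 = 0.012000 × 0.561 + 0.022 = 0.028732.
u_2 = 0.028732 × 0.561 + 0.022 = 0.038119.
u_3 = 0.038119 × 0.561 + 0.022 = 0.043385.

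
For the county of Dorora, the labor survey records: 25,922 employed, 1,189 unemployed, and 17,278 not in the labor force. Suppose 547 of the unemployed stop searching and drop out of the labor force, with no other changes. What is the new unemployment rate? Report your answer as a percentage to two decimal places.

Initially, labor force = 25,922 + 1,189 = 27,111, so u = 1,189/27,111 = 4.39%.
After the change, unemployed and labor force both fall by 547 → E = 25,922, U = 642, labor force = 26,564.
New unemployment rate = 642 / 26,564 = 2.42%.

New unemployment rate ≈ 2.42%.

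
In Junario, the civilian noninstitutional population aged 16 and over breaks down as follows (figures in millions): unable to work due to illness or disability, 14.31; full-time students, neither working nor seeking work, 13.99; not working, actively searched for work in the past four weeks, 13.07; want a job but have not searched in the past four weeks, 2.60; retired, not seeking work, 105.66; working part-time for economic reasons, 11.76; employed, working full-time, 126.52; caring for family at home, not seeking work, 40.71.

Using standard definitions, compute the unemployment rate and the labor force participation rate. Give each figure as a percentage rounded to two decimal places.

Unemployment rate ≈ 8.64%; labor force participation rate ≈ 46.06%.

Employed = 11.76 + 126.52 = 138.28 million (anyone who worked, including part-time for economic reasons, counts as employed).
Unemployed = 13.07 million.
Labor force = 138.28 + 13.07 = 151.35 million.
Not in labor force = 14.31 + 13.99 + 2.60 + 105.66 + 40.71 = 177.27 million (those not working and not actively searching are outside the labor force — including those who want a job but have given up searching).
Civilian working-age population = 151.35 + 177.27 = 328.62 million.
Unemployment rate = 13.07 / 151.35 = 8.64%.
Labor force participation rate = 151.35 / 328.62 = 46.06%.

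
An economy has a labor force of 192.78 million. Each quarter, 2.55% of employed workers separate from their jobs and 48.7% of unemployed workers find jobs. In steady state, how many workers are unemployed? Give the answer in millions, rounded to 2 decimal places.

About 9.59 million are unemployed in steady state.

Steady-state unemployment rate u* = s/(s+f) = 2.55/(2.55+48.7) = 0.049756.
Unemployed = u* × labor force = 0.049756 × 192.78 ≈ 9.59 million.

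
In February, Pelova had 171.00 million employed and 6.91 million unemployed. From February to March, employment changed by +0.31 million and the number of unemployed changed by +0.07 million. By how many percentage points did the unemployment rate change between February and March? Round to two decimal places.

February: labor force = 171.00 + 6.91 = 177.91; u = 6.91/177.91 = 3.88%.
March: labor force = 171.31 + 6.98 = 178.29; u = 6.98/178.29 = 3.91%.
Change = 3.91% − 3.88% = +0.03 pp.

The unemployment rate changed by +0.03 percentage points.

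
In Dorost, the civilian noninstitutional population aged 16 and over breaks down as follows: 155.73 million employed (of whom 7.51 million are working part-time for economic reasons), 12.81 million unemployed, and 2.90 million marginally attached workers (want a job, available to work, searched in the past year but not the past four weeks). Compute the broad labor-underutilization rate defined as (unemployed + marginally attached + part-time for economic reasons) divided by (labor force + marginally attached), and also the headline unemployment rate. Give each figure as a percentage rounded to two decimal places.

Broad underutilization rate ≈ 13.54%; headline unemployment rate ≈ 7.60%.

Labor force = 155.73 + 12.81 = 168.54 million.
Numerator = 12.81 + 2.90 + 7.51 = 23.22 million.
Denominator = 168.54 + 2.90 = 171.44 million.
Broad rate = 23.22 / 171.44 = 13.54%.
Headline unemployment rate = 12.81 / 168.54 = 7.60%.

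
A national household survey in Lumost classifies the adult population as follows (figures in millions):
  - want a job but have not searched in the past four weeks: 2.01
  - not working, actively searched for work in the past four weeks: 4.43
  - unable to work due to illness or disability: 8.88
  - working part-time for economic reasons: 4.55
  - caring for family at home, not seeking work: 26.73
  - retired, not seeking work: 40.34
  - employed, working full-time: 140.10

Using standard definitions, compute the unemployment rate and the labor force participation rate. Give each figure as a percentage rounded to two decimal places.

Employed = 4.55 + 140.10 = 144.65 million (anyone who worked, including part-time for economic reasons, counts as employed).
Unemployed = 4.43 million.
Labor force = 144.65 + 4.43 = 149.08 million.
Not in labor force = 2.01 + 8.88 + 26.73 + 40.34 = 77.96 million (those not working and not actively searching are outside the labor force — including those who want a job but have given up searching).
Civilian working-age population = 149.08 + 77.96 = 227.04 million.
Unemployment rate = 4.43 / 149.08 = 2.97%.
Labor force participation rate = 149.08 / 227.04 = 65.66%.

Unemployment rate ≈ 2.97%; labor force participation rate ≈ 65.66%.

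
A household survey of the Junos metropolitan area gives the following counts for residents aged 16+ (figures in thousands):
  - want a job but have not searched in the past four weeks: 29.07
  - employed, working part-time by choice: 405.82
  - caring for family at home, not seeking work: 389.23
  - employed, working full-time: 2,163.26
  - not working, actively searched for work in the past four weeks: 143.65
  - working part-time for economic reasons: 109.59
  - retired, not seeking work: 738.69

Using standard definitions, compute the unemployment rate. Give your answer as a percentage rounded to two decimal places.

Unemployment rate ≈ 5.09%.

Employed = 405.82 + 2,163.26 + 109.59 = 2,678.67 thousand (anyone who worked, including part-time for economic reasons, counts as employed).
Unemployed = 143.65 thousand.
Labor force = 2,678.67 + 143.65 = 2,822.32 thousand.
Unemployment rate = 143.65 / 2,822.32 = 5.09%.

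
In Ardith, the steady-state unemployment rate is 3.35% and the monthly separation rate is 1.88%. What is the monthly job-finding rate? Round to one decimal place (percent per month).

Job-finding rate ≈ 54.2% per month.

From u* = s/(s+f): f = s·(1−u)/u.
f = 1.88 × (1 − 0.0335) / 0.0335 = 1.8170 / 0.0335 ≈ 54.2% per month.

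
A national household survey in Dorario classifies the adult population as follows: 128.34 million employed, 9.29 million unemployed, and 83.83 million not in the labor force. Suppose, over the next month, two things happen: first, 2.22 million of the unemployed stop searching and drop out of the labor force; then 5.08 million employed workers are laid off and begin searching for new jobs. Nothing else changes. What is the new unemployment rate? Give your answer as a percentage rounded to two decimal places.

New unemployment rate ≈ 8.97%.

Initially, labor force = 128.34 + 9.29 = 137.63 million, so u = 9.29/137.63 = 6.75%.
After the first change, unemployed and labor force both fall by 2.22 → E = 128.34, U = 7.07, labor force = 135.41 million.
After the second change, employed falls and unemployed rises by 5.08; labor force unchanged → E = 123.26, U = 12.15, labor force = 135.41 million.
New unemployment rate = 12.15 / 135.41 = 8.97%.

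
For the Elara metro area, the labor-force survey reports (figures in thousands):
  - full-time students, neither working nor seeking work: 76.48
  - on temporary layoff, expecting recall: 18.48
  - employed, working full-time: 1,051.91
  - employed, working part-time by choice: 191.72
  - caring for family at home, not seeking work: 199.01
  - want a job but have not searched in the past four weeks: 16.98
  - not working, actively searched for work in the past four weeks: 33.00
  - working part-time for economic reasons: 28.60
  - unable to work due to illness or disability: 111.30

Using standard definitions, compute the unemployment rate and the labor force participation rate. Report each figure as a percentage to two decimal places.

Employed = 1,051.91 + 191.72 + 28.60 = 1,272.23 thousand (anyone who worked, including part-time for economic reasons, counts as employed).
Unemployed = 18.48 + 33.00 = 51.48 thousand (jobless and actively searching, or on temporary layoff).
Labor force = 1,272.23 + 51.48 = 1,323.71 thousand.
Not in labor force = 76.48 + 199.01 + 16.98 + 111.30 = 403.77 thousand (those not working and not actively searching are outside the labor force — including those who want a job but have given up searching).
Civilian working-age population = 1,323.71 + 403.77 = 1,727.48 thousand.
Unemployment rate = 51.48 / 1,323.71 = 3.89%.
Labor force participation rate = 1,323.71 / 1,727.48 = 76.63%.

Unemployment rate ≈ 3.89%; labor force participation rate ≈ 76.63%.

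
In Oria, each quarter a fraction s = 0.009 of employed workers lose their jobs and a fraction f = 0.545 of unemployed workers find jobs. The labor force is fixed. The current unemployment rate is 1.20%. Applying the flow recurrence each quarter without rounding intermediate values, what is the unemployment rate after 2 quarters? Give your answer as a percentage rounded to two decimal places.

With a fixed labor force, u_{t+1} = u_t + s·(1−u_t) − f·u_t = u_t·(1−s−f) + s.
Here 1−s−f = 0.446 and s = 0.009.
u_1 = 0.012000 × 0.446 + 0.009 = 0.014352.
u_2 = 0.014352 × 0.446 + 0.009 = 0.015401.

Unemployment rate after two quarters ≈ 1.54%.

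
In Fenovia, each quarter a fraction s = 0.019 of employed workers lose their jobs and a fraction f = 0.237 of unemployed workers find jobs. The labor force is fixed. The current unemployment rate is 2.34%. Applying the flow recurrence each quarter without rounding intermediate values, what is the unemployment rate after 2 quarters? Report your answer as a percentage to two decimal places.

With a fixed labor force, u_{t+1} = u_t + s·(1−u_t) − f·u_t = u_t·(1−s−f) + s.
Here 1−s−f = 0.744 and s = 0.019.
u_1 = 0.023400 × 0.744 + 0.019 = 0.036410.
u_2 = 0.036410 × 0.744 + 0.019 = 0.046089.

Unemployment rate after two quarters ≈ 4.61%.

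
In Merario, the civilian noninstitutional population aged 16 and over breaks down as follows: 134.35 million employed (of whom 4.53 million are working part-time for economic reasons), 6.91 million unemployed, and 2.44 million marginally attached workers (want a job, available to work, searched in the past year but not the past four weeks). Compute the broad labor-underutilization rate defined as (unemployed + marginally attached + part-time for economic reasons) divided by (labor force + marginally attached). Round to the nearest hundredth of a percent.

Broad underutilization rate ≈ 9.66%.

Labor force = 134.35 + 6.91 = 141.26 million.
Numerator = 6.91 + 2.44 + 4.53 = 13.88 million.
Denominator = 141.26 + 2.44 = 143.70 million.
Broad rate = 13.88 / 143.70 = 9.66%.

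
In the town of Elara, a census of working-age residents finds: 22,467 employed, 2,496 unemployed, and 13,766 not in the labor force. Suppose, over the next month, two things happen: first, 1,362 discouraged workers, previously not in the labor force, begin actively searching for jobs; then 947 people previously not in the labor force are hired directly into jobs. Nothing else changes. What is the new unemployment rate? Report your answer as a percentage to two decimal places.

Initially, labor force = 22,467 + 2,496 = 24,963, so u = 2,496/24,963 = 10.00%.
After the first change, unemployed and labor force both rise by 1,362 → E = 22,467, U = 3,858, labor force = 26,325.
After the second change, employed and labor force both rise by 947; unemployed unchanged → E = 23,414, U = 3,858, labor force = 27,272.
New unemployment rate = 3,858 / 27,272 = 14.15%.

New unemployment rate ≈ 14.15%.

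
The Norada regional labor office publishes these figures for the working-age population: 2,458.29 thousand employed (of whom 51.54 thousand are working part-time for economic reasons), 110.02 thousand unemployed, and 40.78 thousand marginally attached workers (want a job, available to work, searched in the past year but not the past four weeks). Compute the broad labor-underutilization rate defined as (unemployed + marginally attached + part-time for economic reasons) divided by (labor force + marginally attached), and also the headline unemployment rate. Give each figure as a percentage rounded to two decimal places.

Broad underutilization rate ≈ 7.76%; headline unemployment rate ≈ 4.28%.

Labor force = 2,458.29 + 110.02 = 2,568.31 thousand.
Numerator = 110.02 + 40.78 + 51.54 = 202.34 thousand.
Denominator = 2,568.31 + 40.78 = 2,609.09 thousand.
Broad rate = 202.34 / 2,609.09 = 7.76%.
Headline unemployment rate = 110.02 / 2,568.31 = 4.28%.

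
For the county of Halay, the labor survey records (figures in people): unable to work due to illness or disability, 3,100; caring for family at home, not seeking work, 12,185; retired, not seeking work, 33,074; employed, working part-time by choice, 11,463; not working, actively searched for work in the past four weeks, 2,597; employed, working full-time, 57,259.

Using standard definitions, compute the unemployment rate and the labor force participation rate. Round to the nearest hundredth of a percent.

Employed = 11,463 + 57,259 = 68,722.
Unemployed = 2,597.
Labor force = 68,722 + 2,597 = 71,319.
Not in labor force = 3,100 + 12,185 + 33,074 = 48,359 (those not working and not actively searching are outside the labor force).
Civilian working-age population = 71,319 + 48,359 = 119,678.
Unemployment rate = 2,597 / 71,319 = 3.64%.
Labor force participation rate = 71,319 / 119,678 = 59.59%.

Unemployment rate ≈ 3.64%; labor force participation rate ≈ 59.59%.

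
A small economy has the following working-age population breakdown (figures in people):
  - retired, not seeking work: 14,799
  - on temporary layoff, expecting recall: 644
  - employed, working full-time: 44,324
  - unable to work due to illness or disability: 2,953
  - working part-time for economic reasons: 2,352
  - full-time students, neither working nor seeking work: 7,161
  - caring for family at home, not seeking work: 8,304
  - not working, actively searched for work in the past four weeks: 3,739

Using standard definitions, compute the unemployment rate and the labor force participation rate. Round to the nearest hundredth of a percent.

Unemployment rate ≈ 8.58%; labor force participation rate ≈ 60.59%.

Employed = 44,324 + 2,352 = 46,676 (anyone who worked, including part-time for economic reasons, counts as employed).
Unemployed = 644 + 3,739 = 4,383 (jobless and actively searching, or on temporary layoff).
Labor force = 46,676 + 4,383 = 51,059.
Not in labor force = 14,799 + 2,953 + 7,161 + 8,304 = 33,217 (those not working and not actively searching are outside the labor force).
Civilian working-age population = 51,059 + 33,217 = 84,276.
Unemployment rate = 4,383 / 51,059 = 8.58%.
Labor force participation rate = 51,059 / 84,276 = 60.59%.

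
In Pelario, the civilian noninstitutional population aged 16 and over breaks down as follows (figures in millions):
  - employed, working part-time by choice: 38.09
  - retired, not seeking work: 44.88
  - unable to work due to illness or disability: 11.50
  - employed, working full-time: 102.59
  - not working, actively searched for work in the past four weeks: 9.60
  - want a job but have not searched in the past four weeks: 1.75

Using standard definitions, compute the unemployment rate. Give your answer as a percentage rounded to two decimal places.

Unemployment rate ≈ 6.39%.

Employed = 38.09 + 102.59 = 140.68 million.
Unemployed = 9.60 million.
Labor force = 140.68 + 9.60 = 150.28 million.
Unemployment rate = 9.60 / 150.28 = 6.39%.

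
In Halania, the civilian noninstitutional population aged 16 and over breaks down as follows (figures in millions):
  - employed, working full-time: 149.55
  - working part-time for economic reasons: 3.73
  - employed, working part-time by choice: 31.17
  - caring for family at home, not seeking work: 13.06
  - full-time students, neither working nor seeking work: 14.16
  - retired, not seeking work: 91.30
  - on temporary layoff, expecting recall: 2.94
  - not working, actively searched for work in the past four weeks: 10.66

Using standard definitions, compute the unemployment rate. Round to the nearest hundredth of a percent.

Employed = 149.55 + 3.73 + 31.17 = 184.45 million (anyone who worked, including part-time for economic reasons, counts as employed).
Unemployed = 2.94 + 10.66 = 13.60 million (jobless and actively searching, or on temporary layoff).
Labor force = 184.45 + 13.60 = 198.05 million.
Unemployment rate = 13.60 / 198.05 = 6.87%.

Unemployment rate ≈ 6.87%.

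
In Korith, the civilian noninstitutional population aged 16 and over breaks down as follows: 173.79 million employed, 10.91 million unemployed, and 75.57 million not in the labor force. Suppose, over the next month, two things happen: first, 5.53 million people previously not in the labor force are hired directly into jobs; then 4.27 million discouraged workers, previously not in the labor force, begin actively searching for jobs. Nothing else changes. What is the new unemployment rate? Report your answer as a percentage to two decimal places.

New unemployment rate ≈ 7.80%.

Initially, labor force = 173.79 + 10.91 = 184.70 million, so u = 10.91/184.70 = 5.91%.
After the first change, employed and labor force both rise by 5.53; unemployed unchanged → E = 179.32, U = 10.91, labor force = 190.23 million.
After the second change, unemployed and labor force both rise by 4.27 → E = 179.32, U = 15.18, labor force = 194.50 million.
New unemployment rate = 15.18 / 194.50 = 7.80%.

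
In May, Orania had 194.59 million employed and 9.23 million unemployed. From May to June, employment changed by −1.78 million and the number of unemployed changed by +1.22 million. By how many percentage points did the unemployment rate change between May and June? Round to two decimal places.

May: labor force = 194.59 + 9.23 = 203.82; u = 9.23/203.82 = 4.53%.
June: labor force = 192.81 + 10.45 = 203.26; u = 10.45/203.26 = 5.14%.
Change = 5.14% − 4.53% = +0.61 pp.

The unemployment rate changed by +0.61 percentage points.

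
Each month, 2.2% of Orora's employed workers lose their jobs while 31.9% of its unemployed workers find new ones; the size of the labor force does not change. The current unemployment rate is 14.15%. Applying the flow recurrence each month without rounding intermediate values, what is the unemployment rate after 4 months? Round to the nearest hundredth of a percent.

Unemployment rate after four months ≈ 7.90%.

With a fixed labor force, u_{t+1} = u_t + s·(1−u_t) − f·u_t = u_t·(1−s−f) + s.
Here 1−s−f = 0.659 and s = 0.022.
u_1 = 0.141500 × 0.659 + 0.022 = 0.115249.
u_2 = 0.115249 × 0.659 + 0.022 = 0.097949.
u_3 = 0.097949 × 0.659 + 0.022 = 0.086548.
u_4 = 0.086548 × 0.659 + 0.022 = 0.079035.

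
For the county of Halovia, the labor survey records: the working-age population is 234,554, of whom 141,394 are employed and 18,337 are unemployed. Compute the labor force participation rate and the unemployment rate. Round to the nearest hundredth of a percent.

Labor force participation rate ≈ 68.10%; unemployment rate ≈ 11.48%.

Labor force = employed + unemployed = 141,394 + 18,337 = 159,731.
Unemployment rate = 18,337 / 159,731 = 11.48%.
Labor force participation rate = 159,731 / 234,554 = 68.10%.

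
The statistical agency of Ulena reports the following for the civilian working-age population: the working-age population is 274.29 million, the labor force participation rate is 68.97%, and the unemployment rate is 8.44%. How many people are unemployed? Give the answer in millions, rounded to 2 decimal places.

About 15.97 million are unemployed.

Labor force = 0.6897 × 274.29 = 189.18 million.
Unemployed = 0.0844 × 189.18 ≈ 15.97 million.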